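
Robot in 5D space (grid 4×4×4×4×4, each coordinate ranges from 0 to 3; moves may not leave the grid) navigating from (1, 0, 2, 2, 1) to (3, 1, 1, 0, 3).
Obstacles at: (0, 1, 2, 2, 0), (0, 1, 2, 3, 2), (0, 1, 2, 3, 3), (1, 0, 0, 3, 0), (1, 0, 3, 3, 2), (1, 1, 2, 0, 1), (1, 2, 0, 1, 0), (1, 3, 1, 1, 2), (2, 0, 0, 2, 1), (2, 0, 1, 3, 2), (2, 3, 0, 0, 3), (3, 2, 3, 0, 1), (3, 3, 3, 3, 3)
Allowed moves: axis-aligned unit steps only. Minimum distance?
8
(one shortest path: (1, 0, 2, 2, 1) → (2, 0, 2, 2, 1) → (3, 0, 2, 2, 1) → (3, 1, 2, 2, 1) → (3, 1, 1, 2, 1) → (3, 1, 1, 1, 1) → (3, 1, 1, 0, 1) → (3, 1, 1, 0, 2) → (3, 1, 1, 0, 3))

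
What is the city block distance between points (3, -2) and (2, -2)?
1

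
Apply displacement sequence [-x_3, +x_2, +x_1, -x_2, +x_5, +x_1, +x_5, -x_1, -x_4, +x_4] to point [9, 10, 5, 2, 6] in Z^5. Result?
(10, 10, 4, 2, 8)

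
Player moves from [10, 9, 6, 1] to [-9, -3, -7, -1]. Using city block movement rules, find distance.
46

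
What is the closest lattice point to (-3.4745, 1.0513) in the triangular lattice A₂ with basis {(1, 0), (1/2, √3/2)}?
(-3.5, 0.866)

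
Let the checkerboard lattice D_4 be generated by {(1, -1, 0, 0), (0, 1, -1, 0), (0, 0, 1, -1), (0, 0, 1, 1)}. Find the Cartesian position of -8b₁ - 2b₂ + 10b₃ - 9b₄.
(-8, 6, 3, -19)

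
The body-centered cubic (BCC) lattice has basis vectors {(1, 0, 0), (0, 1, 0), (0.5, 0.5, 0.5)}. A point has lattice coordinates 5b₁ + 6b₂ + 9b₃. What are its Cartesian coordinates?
(9.5, 10.5, 4.5)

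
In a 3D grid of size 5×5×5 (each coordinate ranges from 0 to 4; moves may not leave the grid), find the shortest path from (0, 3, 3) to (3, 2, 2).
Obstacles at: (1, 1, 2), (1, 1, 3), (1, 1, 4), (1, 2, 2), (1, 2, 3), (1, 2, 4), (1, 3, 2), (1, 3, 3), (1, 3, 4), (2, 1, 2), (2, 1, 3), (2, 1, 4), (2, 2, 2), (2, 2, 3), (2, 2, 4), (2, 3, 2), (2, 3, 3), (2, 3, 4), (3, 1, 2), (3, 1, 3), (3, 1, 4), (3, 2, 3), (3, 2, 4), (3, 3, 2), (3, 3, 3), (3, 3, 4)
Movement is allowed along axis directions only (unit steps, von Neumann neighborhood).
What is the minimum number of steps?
7
(one shortest path: (0, 3, 3) → (0, 2, 3) → (0, 2, 2) → (0, 2, 1) → (1, 2, 1) → (2, 2, 1) → (3, 2, 1) → (3, 2, 2))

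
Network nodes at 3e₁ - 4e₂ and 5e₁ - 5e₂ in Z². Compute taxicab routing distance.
3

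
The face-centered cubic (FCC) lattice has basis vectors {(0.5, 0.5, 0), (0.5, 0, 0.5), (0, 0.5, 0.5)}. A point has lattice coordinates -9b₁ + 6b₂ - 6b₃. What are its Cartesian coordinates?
(-1.5, -7.5, 0)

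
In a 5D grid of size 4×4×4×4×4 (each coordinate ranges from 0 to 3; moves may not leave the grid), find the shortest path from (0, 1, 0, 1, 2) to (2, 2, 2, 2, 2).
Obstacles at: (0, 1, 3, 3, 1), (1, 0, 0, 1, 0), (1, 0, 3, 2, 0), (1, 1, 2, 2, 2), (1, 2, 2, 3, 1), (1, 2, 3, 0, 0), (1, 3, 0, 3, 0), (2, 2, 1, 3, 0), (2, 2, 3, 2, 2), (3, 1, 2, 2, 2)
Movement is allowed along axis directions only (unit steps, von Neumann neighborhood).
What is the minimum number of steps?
6
(one shortest path: (0, 1, 0, 1, 2) → (1, 1, 0, 1, 2) → (2, 1, 0, 1, 2) → (2, 2, 0, 1, 2) → (2, 2, 1, 1, 2) → (2, 2, 2, 1, 2) → (2, 2, 2, 2, 2))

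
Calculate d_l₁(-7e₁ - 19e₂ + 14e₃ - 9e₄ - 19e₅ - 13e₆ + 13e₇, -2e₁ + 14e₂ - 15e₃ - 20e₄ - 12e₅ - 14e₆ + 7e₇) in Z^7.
92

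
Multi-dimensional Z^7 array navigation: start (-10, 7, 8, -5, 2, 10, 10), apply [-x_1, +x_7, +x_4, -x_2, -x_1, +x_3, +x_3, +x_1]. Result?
(-11, 6, 10, -4, 2, 10, 11)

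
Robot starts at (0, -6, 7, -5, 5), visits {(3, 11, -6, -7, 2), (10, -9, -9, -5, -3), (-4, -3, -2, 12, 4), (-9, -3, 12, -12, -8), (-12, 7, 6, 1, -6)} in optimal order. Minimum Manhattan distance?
201
(one optimal route: (0, -6, 7, -5, 5) → (10, -9, -9, -5, -3) → (3, 11, -6, -7, 2) → (-4, -3, -2, 12, 4) → (-12, 7, 6, 1, -6) → (-9, -3, 12, -12, -8))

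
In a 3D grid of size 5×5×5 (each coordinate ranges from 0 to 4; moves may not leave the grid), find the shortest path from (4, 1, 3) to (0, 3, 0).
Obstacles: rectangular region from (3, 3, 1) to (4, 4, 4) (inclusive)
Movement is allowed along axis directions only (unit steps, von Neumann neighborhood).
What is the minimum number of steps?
9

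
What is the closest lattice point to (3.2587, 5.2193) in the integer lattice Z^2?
(3, 5)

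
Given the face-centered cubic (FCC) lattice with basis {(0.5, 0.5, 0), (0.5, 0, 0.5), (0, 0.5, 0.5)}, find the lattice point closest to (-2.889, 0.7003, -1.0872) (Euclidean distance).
(-3, 1, -1)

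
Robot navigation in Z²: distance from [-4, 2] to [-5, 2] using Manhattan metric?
1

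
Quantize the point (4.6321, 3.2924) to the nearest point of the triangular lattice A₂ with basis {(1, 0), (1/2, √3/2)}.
(5, 3.464)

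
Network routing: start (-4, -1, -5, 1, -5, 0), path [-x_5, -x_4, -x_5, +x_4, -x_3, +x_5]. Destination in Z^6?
(-4, -1, -6, 1, -6, 0)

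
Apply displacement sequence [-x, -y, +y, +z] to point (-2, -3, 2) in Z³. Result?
(-3, -3, 3)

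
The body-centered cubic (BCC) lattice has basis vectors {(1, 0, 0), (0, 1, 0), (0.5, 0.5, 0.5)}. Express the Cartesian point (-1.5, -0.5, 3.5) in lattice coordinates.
-5b₁ - 4b₂ + 7b₃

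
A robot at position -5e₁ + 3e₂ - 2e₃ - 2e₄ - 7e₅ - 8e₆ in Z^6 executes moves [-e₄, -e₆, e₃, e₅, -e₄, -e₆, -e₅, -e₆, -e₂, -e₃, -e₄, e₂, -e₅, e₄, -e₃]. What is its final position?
(-5, 3, -3, -4, -8, -11)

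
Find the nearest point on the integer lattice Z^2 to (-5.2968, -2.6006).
(-5, -3)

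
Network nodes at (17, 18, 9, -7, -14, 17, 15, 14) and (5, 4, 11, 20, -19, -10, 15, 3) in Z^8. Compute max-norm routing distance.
27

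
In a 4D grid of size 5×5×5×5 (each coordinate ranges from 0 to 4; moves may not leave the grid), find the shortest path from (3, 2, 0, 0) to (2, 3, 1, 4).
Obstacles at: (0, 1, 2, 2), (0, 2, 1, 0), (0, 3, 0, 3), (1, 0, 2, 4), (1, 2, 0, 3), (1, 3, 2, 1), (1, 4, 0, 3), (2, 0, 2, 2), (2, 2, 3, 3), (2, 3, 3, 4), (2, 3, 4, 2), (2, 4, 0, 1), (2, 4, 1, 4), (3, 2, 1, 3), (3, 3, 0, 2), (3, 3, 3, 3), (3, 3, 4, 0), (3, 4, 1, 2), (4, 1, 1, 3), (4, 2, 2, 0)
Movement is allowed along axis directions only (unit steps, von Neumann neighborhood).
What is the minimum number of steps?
7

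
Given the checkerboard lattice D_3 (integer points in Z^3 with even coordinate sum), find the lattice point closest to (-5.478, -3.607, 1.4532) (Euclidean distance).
(-5, -4, 1)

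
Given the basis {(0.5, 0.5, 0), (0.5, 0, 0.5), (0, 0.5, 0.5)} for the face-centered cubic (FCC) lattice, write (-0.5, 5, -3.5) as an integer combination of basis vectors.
8b₁ - 9b₂ + 2b₃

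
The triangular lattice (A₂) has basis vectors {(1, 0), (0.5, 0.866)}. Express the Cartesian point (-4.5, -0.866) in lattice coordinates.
-4b₁ - b₂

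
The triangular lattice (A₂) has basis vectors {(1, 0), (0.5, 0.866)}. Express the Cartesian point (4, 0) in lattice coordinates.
4b₁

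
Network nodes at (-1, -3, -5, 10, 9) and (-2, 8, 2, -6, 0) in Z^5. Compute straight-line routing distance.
22.5389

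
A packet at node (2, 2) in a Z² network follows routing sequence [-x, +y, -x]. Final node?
(0, 3)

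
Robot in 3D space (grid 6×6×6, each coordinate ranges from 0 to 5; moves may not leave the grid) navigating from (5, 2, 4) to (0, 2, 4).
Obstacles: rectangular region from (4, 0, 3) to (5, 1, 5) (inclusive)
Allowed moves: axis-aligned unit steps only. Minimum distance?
5
(one shortest path: (5, 2, 4) → (4, 2, 4) → (3, 2, 4) → (2, 2, 4) → (1, 2, 4) → (0, 2, 4))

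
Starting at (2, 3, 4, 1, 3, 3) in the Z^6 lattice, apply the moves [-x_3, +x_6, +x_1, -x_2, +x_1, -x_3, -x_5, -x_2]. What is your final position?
(4, 1, 2, 1, 2, 4)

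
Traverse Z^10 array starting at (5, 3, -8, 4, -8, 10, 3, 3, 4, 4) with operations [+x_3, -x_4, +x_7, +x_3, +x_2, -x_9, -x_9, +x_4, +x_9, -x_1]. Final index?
(4, 4, -6, 4, -8, 10, 4, 3, 3, 4)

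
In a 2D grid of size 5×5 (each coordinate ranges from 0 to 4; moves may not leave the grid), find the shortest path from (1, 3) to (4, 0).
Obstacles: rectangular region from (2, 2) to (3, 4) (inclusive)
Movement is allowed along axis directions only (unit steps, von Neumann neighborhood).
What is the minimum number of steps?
6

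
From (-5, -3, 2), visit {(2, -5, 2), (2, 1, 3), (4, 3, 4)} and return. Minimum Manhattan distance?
38
(one optimal route: (-5, -3, 2) → (2, -5, 2) → (2, 1, 3) → (4, 3, 4) → (-5, -3, 2))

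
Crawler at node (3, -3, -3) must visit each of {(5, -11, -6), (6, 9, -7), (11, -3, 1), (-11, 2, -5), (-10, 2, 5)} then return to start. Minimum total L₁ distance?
114
(one optimal route: (3, -3, -3) → (5, -11, -6) → (6, 9, -7) → (-11, 2, -5) → (-10, 2, 5) → (11, -3, 1) → (3, -3, -3))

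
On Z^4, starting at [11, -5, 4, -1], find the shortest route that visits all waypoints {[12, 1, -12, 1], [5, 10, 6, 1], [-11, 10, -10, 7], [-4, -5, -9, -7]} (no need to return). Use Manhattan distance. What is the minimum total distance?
129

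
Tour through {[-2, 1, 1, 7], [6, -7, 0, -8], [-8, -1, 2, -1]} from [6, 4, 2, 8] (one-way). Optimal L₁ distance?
59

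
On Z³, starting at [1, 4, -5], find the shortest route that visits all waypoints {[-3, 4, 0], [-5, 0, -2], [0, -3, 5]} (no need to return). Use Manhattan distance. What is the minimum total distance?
32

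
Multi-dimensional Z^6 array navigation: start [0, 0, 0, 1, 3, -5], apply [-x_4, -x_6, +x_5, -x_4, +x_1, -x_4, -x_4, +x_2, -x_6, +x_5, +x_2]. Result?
(1, 2, 0, -3, 5, -7)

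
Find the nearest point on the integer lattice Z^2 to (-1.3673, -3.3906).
(-1, -3)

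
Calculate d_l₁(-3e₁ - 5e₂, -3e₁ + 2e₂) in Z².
7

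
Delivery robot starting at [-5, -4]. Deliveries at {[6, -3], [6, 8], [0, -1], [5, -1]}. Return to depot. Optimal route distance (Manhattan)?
46
(one optimal route: (-5, -4) → (6, -3) → (6, 8) → (5, -1) → (0, -1) → (-5, -4))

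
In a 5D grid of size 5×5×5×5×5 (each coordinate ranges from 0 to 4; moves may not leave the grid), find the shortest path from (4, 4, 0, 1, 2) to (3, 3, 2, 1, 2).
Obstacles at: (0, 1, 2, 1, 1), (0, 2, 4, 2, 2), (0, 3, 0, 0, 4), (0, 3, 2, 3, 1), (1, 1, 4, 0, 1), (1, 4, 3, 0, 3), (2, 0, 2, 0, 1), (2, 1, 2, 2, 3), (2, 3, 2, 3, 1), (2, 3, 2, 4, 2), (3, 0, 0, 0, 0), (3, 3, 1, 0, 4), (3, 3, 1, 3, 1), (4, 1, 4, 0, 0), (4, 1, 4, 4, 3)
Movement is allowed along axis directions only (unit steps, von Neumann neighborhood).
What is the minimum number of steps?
4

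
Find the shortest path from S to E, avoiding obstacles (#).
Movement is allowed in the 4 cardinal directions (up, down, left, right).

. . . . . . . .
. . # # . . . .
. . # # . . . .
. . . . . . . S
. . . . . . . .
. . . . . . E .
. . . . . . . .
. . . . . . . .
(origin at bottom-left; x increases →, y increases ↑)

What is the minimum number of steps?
3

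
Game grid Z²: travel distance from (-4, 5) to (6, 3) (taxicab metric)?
12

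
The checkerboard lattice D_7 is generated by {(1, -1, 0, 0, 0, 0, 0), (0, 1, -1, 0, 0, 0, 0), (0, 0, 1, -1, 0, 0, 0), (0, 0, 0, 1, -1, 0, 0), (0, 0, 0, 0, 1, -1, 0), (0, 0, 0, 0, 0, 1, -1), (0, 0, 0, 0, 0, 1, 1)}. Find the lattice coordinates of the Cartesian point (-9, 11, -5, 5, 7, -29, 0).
-9b₁ + 2b₂ - 3b₃ + 2b₄ + 9b₅ - 10b₆ - 10b₇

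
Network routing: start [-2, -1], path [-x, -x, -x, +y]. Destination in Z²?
(-5, 0)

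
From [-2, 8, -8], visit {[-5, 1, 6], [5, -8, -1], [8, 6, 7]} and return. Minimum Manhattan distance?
98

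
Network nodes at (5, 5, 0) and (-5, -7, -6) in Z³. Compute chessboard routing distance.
12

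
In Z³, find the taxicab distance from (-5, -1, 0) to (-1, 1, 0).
6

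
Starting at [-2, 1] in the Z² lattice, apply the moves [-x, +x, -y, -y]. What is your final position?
(-2, -1)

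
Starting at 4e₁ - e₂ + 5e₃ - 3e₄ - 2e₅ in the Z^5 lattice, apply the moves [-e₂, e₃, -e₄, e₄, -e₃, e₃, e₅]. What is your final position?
(4, -2, 6, -3, -1)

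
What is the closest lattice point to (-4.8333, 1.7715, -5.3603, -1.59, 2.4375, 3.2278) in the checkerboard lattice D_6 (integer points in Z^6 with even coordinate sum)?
(-5, 2, -5, -2, 3, 3)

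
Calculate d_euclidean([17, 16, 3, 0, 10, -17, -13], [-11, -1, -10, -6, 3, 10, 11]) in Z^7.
51.303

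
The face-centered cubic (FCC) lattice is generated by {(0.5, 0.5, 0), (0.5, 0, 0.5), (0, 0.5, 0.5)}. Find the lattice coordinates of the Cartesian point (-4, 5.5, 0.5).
b₁ - 9b₂ + 10b₃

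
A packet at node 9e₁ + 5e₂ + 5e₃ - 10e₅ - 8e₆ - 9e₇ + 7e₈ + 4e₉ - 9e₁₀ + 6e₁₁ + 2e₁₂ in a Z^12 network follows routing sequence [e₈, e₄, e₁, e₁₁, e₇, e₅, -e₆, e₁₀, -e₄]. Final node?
(10, 5, 5, 0, -9, -9, -8, 8, 4, -8, 7, 2)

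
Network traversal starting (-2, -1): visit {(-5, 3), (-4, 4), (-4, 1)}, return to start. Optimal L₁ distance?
16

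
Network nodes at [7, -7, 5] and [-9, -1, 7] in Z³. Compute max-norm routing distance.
16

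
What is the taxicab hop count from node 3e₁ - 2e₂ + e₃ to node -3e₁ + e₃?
8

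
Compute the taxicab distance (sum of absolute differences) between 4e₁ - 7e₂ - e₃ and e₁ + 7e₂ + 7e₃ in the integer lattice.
25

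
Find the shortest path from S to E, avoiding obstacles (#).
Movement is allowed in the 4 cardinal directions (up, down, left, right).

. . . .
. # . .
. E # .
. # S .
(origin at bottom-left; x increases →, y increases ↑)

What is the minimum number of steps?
10
(one shortest path: (2, 0) → (3, 0) → (3, 1) → (3, 2) → (2, 2) → (2, 3) → (1, 3) → (0, 3) → (0, 2) → (0, 1) → (1, 1))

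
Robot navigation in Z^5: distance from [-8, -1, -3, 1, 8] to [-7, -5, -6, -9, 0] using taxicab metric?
26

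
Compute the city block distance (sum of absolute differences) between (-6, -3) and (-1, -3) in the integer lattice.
5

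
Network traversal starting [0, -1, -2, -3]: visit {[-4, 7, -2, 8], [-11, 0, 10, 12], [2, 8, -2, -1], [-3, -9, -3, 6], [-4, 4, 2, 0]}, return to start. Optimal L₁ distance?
130
(one optimal route: (0, -1, -2, -3) → (2, 8, -2, -1) → (-4, 4, 2, 0) → (-4, 7, -2, 8) → (-11, 0, 10, 12) → (-3, -9, -3, 6) → (0, -1, -2, -3))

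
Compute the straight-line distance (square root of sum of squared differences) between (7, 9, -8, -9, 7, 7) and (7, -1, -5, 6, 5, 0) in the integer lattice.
19.6723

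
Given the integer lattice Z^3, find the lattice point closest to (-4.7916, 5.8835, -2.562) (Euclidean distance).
(-5, 6, -3)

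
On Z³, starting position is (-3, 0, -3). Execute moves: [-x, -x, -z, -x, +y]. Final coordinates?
(-6, 1, -4)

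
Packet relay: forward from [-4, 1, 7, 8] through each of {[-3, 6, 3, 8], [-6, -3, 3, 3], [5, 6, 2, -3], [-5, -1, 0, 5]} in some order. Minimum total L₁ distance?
58
(one optimal route: (-4, 1, 7, 8) → (-6, -3, 3, 3) → (-5, -1, 0, 5) → (-3, 6, 3, 8) → (5, 6, 2, -3))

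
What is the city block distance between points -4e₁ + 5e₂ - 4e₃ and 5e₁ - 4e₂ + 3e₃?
25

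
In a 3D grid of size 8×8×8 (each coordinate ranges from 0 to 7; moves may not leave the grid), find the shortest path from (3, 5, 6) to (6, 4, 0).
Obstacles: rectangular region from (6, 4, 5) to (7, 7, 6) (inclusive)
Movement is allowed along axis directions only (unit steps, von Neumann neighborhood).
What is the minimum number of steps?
10
(one shortest path: (3, 5, 6) → (4, 5, 6) → (5, 5, 6) → (5, 4, 6) → (5, 4, 5) → (5, 4, 4) → (6, 4, 4) → (6, 4, 3) → (6, 4, 2) → (6, 4, 1) → (6, 4, 0))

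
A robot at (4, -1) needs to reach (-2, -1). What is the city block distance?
6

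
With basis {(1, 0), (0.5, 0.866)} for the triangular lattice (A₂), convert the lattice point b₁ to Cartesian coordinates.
(1, 0)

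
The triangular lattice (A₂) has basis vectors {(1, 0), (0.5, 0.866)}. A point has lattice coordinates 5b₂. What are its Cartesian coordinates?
(2.5, 4.33)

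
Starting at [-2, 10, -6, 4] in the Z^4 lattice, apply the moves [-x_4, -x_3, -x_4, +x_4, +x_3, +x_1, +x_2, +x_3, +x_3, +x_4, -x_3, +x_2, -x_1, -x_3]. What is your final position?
(-2, 12, -6, 4)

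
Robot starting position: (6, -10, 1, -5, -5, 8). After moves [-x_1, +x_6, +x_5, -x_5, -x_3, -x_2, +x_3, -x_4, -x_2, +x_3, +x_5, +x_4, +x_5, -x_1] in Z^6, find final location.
(4, -12, 2, -5, -3, 9)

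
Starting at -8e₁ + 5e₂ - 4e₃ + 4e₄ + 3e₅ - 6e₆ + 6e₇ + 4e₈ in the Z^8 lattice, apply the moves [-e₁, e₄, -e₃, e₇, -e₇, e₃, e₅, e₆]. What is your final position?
(-9, 5, -4, 5, 4, -5, 6, 4)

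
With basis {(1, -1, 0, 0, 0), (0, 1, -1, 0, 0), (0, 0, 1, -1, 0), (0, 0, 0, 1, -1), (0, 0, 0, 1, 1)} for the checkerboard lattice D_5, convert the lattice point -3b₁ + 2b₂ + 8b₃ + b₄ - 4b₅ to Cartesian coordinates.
(-3, 5, 6, -11, -5)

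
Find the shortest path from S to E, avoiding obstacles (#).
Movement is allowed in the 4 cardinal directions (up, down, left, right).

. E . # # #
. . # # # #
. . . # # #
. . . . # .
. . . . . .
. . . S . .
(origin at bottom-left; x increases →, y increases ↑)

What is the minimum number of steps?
7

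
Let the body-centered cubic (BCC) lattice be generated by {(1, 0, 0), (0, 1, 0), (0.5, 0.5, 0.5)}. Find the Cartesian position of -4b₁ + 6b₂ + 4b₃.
(-2, 8, 2)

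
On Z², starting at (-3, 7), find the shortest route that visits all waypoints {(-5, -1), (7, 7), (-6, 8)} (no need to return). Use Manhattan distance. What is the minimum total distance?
34
(one optimal route: (-3, 7) → (-5, -1) → (-6, 8) → (7, 7))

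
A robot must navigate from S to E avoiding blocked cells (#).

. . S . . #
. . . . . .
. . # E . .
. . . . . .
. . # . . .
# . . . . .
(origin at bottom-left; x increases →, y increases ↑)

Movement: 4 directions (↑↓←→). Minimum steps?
3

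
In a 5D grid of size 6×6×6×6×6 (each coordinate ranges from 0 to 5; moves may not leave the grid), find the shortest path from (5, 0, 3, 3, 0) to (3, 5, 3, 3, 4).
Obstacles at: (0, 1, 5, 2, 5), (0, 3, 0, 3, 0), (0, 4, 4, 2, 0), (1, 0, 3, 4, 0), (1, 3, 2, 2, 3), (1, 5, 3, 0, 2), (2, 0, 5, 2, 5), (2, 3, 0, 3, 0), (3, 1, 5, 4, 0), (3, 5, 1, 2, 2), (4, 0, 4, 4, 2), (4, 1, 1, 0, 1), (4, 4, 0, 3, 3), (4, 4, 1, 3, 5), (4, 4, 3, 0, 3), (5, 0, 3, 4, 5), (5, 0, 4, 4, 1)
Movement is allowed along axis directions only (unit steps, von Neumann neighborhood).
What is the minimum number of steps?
11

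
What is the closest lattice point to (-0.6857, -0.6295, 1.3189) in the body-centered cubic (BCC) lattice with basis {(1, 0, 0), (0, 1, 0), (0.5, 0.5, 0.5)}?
(-0.5, -0.5, 1.5)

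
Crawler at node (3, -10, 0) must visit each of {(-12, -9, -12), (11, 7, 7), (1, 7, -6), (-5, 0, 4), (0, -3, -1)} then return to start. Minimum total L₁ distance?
136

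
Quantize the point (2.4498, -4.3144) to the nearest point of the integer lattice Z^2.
(2, -4)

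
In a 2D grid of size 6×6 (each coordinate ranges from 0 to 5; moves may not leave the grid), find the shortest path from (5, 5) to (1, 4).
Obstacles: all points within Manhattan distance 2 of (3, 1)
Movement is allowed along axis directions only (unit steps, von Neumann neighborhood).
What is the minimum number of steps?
5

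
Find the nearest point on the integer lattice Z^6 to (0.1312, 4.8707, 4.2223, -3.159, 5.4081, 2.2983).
(0, 5, 4, -3, 5, 2)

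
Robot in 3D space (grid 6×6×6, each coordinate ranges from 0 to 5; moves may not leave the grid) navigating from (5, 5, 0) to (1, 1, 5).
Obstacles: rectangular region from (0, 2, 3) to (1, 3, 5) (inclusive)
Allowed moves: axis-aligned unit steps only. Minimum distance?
13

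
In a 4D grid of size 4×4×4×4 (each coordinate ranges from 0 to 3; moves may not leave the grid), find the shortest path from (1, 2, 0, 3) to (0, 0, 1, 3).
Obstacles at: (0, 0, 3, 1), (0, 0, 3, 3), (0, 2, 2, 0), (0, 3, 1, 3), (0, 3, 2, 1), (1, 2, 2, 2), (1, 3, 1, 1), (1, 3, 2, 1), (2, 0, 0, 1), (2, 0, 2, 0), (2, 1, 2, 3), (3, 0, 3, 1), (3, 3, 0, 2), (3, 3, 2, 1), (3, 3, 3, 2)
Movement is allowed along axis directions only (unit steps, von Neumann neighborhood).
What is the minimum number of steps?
4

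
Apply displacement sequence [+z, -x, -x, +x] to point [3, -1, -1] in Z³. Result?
(2, -1, 0)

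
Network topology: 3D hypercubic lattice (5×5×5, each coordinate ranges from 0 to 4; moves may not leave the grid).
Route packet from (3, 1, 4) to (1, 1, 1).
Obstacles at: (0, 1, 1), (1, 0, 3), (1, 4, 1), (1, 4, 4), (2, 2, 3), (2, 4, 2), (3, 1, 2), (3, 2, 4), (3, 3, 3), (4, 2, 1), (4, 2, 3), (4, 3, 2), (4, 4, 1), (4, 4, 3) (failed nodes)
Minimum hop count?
5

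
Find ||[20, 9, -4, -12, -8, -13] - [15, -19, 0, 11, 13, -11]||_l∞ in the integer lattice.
28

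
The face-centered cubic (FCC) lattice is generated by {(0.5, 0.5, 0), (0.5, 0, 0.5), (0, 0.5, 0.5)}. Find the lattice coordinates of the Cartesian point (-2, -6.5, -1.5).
-7b₁ + 3b₂ - 6b₃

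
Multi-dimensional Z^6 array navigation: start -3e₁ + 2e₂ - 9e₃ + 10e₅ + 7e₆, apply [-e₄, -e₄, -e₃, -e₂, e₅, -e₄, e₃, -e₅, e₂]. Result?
(-3, 2, -9, -3, 10, 7)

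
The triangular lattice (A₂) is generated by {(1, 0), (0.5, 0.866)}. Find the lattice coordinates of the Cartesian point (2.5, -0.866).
3b₁ - b₂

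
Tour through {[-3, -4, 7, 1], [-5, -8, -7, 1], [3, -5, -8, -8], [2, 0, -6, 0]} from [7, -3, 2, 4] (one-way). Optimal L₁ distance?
72
(one optimal route: (7, -3, 2, 4) → (-3, -4, 7, 1) → (-5, -8, -7, 1) → (2, 0, -6, 0) → (3, -5, -8, -8))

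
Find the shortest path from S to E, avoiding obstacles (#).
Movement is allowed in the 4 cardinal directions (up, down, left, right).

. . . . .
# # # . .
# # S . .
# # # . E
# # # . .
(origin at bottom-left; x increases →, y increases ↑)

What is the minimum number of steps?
3
(one shortest path: (2, 2) → (3, 2) → (4, 2) → (4, 1))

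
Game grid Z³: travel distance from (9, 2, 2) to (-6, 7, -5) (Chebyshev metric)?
15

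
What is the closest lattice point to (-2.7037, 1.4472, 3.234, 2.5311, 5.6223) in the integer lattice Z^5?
(-3, 1, 3, 3, 6)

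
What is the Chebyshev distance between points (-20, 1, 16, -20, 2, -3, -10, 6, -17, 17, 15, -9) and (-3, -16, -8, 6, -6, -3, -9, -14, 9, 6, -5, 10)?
26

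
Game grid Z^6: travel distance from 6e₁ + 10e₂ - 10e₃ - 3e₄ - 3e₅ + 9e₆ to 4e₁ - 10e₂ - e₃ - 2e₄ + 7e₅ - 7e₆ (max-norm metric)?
20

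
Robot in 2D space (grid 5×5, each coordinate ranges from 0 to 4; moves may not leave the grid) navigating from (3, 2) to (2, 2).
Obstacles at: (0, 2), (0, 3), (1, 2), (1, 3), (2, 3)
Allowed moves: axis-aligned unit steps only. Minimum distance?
1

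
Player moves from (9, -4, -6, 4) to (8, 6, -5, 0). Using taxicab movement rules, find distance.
16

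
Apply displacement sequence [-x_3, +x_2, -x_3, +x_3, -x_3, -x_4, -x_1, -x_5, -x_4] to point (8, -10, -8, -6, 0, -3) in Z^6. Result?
(7, -9, -10, -8, -1, -3)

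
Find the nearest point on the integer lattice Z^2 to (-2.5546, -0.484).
(-3, 0)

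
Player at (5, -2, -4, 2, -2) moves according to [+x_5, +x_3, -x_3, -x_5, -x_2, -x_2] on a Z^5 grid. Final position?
(5, -4, -4, 2, -2)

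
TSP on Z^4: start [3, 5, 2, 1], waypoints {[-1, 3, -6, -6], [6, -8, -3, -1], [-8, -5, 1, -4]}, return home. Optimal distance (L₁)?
92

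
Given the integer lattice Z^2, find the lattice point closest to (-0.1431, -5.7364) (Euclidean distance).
(0, -6)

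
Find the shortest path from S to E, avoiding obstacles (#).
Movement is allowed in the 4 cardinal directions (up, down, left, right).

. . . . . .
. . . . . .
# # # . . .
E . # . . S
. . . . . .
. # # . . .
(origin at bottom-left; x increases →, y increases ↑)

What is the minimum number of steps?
7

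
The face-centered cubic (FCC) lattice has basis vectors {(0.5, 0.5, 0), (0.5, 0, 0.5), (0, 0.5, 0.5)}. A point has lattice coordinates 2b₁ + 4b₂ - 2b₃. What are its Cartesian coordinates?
(3, 0, 1)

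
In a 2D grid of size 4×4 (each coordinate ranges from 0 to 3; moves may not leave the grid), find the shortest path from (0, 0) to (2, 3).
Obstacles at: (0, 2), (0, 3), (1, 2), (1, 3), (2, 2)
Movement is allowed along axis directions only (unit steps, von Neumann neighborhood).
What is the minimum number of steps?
7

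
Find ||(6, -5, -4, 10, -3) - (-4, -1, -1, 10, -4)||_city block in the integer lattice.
18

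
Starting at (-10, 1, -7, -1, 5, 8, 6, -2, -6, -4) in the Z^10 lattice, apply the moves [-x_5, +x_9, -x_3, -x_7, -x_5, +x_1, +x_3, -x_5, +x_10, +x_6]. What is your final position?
(-9, 1, -7, -1, 2, 9, 5, -2, -5, -3)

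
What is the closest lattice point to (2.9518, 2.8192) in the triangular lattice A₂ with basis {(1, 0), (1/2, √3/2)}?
(2.5, 2.598)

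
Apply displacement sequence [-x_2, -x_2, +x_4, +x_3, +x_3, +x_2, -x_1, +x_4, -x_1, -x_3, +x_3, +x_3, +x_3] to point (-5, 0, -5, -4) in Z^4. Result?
(-7, -1, -1, -2)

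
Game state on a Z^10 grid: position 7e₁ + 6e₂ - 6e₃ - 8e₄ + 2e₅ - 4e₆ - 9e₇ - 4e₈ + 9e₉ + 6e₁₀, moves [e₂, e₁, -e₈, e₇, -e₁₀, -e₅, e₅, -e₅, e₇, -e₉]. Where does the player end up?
(8, 7, -6, -8, 1, -4, -7, -5, 8, 5)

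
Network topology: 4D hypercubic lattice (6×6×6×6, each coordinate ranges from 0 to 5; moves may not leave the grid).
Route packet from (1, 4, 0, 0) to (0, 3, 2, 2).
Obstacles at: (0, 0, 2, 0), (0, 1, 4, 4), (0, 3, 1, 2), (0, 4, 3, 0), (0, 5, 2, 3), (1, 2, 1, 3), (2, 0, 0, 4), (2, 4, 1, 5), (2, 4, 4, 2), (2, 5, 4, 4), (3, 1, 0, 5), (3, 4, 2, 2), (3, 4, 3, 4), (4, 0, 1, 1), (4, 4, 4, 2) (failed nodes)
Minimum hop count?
6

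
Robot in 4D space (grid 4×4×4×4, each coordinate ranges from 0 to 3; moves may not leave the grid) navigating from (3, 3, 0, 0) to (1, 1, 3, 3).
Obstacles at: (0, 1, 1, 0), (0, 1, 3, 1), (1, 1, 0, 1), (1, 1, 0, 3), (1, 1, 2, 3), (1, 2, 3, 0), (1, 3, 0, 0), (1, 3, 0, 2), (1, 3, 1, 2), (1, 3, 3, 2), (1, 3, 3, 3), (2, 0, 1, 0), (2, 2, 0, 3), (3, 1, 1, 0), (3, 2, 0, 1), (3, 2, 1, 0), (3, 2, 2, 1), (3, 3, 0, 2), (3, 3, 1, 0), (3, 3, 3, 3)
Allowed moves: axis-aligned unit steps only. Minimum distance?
10
(one shortest path: (3, 3, 0, 0) → (2, 3, 0, 0) → (2, 2, 0, 0) → (1, 2, 0, 0) → (1, 1, 0, 0) → (1, 1, 1, 0) → (1, 1, 2, 0) → (1, 1, 3, 0) → (1, 1, 3, 1) → (1, 1, 3, 2) → (1, 1, 3, 3))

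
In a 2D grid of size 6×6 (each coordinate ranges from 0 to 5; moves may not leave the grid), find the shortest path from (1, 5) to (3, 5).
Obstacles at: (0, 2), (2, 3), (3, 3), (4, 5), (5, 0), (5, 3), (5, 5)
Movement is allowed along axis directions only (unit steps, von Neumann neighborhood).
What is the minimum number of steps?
2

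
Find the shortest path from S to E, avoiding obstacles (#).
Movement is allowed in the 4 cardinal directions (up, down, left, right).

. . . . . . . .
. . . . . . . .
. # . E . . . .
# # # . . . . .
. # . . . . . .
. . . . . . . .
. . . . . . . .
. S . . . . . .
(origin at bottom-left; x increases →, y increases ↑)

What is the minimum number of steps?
7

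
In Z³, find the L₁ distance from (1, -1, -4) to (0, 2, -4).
4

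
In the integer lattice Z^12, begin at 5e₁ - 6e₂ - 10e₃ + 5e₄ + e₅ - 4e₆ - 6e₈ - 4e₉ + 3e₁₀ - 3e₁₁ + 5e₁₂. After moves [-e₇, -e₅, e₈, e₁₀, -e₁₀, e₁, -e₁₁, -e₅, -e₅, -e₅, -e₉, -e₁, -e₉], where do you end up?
(5, -6, -10, 5, -3, -4, -1, -5, -6, 3, -4, 5)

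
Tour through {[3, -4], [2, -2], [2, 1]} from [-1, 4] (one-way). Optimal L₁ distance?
12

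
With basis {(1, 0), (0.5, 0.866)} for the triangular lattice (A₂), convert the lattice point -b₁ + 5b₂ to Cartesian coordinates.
(1.5, 4.33)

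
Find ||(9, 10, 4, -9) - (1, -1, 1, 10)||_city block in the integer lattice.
41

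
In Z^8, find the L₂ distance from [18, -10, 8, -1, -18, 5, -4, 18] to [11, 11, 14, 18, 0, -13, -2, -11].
48.7852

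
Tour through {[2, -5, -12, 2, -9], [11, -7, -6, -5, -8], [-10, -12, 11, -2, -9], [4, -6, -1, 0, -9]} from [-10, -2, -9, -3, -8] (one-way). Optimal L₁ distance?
102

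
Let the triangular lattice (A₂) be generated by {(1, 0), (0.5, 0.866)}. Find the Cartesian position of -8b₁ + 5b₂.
(-5.5, 4.33)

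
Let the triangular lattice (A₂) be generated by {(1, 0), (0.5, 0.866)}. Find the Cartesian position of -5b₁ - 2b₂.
(-6, -1.732)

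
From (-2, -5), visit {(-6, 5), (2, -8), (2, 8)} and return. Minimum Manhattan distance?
48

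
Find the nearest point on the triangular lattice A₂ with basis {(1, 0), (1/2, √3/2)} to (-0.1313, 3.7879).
(0, 3.464)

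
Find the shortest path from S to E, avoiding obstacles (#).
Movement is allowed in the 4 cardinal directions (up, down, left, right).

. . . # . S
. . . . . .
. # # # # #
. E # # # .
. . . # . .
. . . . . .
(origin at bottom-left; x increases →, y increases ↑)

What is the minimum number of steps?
9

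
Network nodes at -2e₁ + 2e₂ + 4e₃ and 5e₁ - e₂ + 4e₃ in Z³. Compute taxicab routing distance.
10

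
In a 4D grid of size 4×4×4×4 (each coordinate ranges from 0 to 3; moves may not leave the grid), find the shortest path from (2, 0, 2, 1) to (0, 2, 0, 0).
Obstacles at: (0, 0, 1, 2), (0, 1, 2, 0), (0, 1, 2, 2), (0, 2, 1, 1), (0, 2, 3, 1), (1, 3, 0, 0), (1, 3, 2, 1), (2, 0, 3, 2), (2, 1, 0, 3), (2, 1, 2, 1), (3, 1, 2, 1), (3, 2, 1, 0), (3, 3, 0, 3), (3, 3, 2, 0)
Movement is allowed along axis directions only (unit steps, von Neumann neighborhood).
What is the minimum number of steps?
7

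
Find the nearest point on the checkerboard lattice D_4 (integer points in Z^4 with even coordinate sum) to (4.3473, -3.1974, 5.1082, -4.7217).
(5, -3, 5, -5)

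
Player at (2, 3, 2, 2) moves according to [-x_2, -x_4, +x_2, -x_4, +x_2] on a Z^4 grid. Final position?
(2, 4, 2, 0)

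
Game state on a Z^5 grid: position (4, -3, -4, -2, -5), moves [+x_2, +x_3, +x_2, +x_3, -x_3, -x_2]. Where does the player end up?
(4, -2, -3, -2, -5)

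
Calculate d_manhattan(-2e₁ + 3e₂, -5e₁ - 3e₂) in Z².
9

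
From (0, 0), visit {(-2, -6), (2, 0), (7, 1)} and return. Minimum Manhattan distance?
32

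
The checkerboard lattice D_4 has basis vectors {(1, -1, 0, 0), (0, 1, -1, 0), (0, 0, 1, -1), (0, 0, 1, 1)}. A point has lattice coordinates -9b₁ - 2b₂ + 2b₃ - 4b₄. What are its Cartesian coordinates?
(-9, 7, 0, -6)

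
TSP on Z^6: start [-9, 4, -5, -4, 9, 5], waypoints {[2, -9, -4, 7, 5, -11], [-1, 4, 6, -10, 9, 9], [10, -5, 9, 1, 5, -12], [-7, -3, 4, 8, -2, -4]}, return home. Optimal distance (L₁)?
208
(one optimal route: (-9, 4, -5, -4, 9, 5) → (-1, 4, 6, -10, 9, 9) → (10, -5, 9, 1, 5, -12) → (2, -9, -4, 7, 5, -11) → (-7, -3, 4, 8, -2, -4) → (-9, 4, -5, -4, 9, 5))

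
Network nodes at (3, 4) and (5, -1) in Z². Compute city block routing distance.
7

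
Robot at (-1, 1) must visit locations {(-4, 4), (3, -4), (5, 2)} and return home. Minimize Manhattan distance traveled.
34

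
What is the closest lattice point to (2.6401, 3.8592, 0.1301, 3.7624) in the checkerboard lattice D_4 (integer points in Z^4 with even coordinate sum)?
(2, 4, 0, 4)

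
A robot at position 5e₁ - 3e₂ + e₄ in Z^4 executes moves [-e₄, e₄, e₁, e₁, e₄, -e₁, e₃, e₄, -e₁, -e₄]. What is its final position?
(5, -3, 1, 2)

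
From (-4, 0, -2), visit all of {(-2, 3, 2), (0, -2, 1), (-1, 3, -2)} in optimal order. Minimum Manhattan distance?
19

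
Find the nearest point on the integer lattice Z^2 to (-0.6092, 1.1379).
(-1, 1)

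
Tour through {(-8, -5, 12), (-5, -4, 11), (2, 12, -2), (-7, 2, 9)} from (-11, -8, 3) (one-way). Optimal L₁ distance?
60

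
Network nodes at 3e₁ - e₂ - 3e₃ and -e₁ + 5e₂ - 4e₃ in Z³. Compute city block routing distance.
11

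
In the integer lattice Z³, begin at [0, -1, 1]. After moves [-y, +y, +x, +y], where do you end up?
(1, 0, 1)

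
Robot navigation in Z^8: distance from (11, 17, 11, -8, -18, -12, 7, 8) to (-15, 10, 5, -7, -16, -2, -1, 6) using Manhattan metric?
62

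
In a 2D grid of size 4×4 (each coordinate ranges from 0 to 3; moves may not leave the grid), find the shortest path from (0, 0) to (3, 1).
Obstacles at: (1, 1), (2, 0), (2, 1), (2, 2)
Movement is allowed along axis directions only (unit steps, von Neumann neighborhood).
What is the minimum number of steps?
8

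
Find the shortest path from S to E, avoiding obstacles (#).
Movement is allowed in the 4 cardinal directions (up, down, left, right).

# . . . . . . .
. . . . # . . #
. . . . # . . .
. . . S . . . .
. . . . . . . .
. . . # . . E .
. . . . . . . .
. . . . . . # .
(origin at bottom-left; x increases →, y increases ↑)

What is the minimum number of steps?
5
(one shortest path: (3, 4) → (4, 4) → (5, 4) → (6, 4) → (6, 3) → (6, 2))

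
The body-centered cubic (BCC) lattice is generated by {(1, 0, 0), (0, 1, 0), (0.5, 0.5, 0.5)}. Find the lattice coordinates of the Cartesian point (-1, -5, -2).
b₁ - 3b₂ - 4b₃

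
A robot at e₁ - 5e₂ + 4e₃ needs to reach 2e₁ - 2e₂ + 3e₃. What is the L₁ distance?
5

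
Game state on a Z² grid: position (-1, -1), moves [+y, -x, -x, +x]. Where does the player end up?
(-2, 0)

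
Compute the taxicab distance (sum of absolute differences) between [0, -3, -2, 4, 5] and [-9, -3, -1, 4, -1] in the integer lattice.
16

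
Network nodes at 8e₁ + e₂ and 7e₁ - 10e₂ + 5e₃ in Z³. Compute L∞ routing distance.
11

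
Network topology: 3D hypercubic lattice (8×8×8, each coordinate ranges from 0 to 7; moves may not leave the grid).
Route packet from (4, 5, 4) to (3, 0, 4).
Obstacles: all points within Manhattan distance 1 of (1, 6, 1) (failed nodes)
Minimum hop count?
6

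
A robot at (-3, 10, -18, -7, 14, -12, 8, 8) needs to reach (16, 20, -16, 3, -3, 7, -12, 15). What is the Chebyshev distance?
20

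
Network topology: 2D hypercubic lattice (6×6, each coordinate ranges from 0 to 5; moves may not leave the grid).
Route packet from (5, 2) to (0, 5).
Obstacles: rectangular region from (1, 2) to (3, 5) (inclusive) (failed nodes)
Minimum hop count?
10
(one shortest path: (5, 2) → (4, 2) → (4, 1) → (3, 1) → (2, 1) → (1, 1) → (0, 1) → (0, 2) → (0, 3) → (0, 4) → (0, 5))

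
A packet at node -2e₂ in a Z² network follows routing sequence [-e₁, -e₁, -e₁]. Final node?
(-3, -2)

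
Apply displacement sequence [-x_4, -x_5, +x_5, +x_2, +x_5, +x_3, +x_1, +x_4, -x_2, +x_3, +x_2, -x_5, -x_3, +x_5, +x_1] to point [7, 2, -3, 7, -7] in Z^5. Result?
(9, 3, -2, 7, -6)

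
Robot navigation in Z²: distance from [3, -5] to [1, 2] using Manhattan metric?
9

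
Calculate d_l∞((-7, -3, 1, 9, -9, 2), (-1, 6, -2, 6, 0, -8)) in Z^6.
10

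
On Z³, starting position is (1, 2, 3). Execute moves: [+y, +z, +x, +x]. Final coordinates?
(3, 3, 4)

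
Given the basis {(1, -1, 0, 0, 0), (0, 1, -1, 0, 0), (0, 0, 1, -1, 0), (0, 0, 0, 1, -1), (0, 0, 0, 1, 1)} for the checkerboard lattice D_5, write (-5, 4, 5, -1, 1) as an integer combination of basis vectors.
-5b₁ - b₂ + 4b₃ + b₄ + 2b₅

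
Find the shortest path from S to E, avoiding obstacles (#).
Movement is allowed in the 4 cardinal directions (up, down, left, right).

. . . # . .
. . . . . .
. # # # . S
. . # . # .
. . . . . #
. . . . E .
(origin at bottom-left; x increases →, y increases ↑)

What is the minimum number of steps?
14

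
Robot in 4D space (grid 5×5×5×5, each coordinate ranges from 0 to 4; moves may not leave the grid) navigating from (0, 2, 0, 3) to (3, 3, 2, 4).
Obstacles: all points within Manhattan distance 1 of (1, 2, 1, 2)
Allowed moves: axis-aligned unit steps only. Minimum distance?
7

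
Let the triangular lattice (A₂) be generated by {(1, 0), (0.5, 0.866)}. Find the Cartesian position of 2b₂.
(1, 1.732)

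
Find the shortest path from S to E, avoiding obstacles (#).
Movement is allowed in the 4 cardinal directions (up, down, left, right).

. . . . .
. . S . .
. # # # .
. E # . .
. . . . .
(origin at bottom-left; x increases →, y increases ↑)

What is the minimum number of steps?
5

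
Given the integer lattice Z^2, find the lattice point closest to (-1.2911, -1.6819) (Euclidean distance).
(-1, -2)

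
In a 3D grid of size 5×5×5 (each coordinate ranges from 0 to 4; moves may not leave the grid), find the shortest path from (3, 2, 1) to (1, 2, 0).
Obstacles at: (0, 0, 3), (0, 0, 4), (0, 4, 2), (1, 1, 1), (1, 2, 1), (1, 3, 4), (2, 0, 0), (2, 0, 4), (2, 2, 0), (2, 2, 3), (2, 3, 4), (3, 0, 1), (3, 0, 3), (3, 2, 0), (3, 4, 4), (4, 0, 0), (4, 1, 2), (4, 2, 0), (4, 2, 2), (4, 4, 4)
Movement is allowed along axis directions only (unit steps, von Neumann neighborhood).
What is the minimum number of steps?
5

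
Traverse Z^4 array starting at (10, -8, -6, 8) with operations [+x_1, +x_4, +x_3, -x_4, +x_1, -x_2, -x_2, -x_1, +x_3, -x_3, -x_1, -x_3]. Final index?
(10, -10, -6, 8)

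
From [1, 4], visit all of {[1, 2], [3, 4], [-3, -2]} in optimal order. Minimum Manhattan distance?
14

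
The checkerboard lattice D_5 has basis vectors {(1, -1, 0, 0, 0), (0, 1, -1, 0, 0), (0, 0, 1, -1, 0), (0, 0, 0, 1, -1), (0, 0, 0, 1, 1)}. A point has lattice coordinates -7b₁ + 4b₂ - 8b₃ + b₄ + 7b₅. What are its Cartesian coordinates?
(-7, 11, -12, 16, 6)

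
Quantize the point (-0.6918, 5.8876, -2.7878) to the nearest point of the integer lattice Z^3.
(-1, 6, -3)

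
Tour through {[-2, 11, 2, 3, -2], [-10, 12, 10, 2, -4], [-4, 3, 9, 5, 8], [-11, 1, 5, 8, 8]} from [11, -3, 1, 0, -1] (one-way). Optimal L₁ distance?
99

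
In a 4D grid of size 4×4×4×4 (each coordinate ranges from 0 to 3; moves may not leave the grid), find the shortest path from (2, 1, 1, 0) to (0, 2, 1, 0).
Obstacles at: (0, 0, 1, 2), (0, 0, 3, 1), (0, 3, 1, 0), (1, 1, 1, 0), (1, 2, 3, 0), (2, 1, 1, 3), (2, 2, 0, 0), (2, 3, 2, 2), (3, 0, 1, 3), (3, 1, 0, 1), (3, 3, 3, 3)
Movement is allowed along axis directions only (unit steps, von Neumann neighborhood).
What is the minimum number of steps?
3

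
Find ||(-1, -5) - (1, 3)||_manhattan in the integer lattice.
10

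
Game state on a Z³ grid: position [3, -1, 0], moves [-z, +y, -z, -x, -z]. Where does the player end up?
(2, 0, -3)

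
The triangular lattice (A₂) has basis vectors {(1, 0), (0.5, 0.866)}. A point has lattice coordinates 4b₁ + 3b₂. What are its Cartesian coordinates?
(5.5, 2.598)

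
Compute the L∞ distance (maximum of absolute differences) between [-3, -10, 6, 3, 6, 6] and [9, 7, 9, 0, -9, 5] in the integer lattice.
17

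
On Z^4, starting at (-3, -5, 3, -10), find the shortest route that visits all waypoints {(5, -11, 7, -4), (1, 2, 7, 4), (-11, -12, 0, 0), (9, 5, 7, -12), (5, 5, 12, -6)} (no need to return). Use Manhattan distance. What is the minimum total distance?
118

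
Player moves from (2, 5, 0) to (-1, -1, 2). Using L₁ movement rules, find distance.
11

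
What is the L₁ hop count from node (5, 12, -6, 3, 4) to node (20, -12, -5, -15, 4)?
58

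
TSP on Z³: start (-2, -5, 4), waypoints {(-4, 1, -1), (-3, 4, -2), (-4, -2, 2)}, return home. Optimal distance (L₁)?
34
(one optimal route: (-2, -5, 4) → (-3, 4, -2) → (-4, 1, -1) → (-4, -2, 2) → (-2, -5, 4))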